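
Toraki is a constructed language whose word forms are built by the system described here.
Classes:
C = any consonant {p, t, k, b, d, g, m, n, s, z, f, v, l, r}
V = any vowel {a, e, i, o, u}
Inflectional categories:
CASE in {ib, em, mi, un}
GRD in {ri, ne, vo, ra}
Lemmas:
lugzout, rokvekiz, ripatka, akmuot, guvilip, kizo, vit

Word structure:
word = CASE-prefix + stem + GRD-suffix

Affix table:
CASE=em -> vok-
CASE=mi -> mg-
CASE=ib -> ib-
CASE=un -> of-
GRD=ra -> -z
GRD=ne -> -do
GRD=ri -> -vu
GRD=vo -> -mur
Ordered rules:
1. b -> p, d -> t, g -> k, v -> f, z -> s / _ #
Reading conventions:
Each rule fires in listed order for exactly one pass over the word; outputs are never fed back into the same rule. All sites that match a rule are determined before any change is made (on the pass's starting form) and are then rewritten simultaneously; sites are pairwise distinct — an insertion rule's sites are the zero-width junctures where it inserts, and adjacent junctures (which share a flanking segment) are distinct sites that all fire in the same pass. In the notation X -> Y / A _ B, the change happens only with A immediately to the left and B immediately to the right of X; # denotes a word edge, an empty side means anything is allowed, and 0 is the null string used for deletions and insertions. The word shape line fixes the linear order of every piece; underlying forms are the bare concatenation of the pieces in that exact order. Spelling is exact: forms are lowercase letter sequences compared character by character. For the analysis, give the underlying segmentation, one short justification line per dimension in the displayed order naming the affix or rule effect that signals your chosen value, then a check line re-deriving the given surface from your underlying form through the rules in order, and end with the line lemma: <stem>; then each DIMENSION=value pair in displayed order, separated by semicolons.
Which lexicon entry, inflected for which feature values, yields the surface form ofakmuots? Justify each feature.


underlying: of-akmuot-z
CASE=un - signalled by the affix of-
GRD=ra - signalled by the affix -z
check: ofakmuotz -> ofakmuots
lemma: akmuot; CASE=un; GRD=ra


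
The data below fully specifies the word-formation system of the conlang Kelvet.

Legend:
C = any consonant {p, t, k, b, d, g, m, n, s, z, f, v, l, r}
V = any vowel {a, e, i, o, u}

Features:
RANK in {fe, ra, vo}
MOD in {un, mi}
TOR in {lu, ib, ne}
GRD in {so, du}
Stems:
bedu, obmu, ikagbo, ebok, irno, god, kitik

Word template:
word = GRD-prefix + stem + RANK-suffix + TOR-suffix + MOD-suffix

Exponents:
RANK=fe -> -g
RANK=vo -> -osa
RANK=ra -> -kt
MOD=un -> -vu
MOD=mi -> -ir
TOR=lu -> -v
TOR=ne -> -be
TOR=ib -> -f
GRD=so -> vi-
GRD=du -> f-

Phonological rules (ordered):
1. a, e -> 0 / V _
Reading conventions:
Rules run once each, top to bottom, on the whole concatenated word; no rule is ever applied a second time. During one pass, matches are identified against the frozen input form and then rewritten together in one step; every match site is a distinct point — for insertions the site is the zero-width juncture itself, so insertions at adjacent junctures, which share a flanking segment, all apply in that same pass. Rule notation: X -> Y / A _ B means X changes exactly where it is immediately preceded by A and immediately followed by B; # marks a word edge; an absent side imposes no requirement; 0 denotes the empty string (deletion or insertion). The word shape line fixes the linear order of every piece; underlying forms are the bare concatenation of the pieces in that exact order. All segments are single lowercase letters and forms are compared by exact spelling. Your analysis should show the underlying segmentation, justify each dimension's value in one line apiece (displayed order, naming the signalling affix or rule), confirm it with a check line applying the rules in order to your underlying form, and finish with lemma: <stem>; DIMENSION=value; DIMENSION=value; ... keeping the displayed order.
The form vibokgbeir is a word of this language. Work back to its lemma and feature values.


underlying: vi-ebok-g-be-ir
RANK=fe - signalled by the affix -g
MOD=mi - signalled by the affix -ir
TOR=ne - signalled by the affix -be
GRD=so - signalled by the affix vi-
check: viebokgbeir -> vibokgbeir
lemma: ebok; RANK=fe; MOD=mi; TOR=ne; GRD=so


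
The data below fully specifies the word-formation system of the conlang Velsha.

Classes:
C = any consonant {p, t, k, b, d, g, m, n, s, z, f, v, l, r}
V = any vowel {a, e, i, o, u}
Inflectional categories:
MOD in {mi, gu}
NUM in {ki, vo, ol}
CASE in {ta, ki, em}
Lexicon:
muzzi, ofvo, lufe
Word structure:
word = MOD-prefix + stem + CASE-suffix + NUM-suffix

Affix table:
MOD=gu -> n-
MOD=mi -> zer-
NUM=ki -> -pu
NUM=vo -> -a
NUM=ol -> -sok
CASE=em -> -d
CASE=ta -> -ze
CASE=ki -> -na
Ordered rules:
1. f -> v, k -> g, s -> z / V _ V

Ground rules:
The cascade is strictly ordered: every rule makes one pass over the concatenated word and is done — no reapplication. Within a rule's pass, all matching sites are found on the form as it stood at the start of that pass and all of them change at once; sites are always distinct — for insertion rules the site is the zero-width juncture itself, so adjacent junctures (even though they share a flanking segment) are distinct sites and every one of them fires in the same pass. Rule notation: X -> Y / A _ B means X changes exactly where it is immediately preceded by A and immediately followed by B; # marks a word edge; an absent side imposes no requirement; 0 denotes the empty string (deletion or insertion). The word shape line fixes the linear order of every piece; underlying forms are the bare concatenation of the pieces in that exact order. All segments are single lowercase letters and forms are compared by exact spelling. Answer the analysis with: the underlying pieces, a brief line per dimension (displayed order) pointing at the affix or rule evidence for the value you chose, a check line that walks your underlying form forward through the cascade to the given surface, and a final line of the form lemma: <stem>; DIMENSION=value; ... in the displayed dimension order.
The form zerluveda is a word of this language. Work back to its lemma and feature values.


underlying: zer-lufe-d-a
MOD=mi - signalled by the affix zer-
NUM=vo - signalled by the affix -a
CASE=em - signalled by the affix -d
check: zerlufeda -> zerluveda
lemma: lufe; MOD=mi; NUM=vo; CASE=em


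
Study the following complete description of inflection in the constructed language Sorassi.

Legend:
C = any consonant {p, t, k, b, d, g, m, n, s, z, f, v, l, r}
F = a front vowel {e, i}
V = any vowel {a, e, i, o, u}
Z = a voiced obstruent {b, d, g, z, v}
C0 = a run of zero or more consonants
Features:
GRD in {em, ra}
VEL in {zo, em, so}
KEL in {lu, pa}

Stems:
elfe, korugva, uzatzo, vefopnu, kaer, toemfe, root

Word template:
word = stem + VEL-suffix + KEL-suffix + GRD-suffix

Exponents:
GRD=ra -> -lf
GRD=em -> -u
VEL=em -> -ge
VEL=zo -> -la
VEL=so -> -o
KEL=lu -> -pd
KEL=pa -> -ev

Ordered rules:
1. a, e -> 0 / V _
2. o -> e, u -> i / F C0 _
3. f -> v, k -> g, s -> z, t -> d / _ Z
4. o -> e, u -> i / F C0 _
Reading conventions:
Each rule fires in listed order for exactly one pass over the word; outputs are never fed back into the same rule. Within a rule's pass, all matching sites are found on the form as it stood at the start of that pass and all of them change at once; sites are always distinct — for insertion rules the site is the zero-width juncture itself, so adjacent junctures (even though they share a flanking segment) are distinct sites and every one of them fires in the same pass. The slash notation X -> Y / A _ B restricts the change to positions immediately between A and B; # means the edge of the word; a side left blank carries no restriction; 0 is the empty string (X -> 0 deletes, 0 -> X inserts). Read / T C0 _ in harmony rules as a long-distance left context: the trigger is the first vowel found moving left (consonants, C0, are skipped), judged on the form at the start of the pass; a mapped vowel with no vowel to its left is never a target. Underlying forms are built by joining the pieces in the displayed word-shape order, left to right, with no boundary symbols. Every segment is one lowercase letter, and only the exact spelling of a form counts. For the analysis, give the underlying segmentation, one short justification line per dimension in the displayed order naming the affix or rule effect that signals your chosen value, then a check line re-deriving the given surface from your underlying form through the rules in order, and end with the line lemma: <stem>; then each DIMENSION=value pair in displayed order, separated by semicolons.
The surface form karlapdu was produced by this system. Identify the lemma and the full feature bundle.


underlying: kaer-la-pd-u
GRD=em - signalled by the affix -u
VEL=zo - signalled by the affix -la
KEL=lu - signalled by the affix -pd
check: kaerlapdu -> karlapdu -> karlapdu -> karlapdu -> karlapdu
lemma: kaer; GRD=em; VEL=zo; KEL=lu


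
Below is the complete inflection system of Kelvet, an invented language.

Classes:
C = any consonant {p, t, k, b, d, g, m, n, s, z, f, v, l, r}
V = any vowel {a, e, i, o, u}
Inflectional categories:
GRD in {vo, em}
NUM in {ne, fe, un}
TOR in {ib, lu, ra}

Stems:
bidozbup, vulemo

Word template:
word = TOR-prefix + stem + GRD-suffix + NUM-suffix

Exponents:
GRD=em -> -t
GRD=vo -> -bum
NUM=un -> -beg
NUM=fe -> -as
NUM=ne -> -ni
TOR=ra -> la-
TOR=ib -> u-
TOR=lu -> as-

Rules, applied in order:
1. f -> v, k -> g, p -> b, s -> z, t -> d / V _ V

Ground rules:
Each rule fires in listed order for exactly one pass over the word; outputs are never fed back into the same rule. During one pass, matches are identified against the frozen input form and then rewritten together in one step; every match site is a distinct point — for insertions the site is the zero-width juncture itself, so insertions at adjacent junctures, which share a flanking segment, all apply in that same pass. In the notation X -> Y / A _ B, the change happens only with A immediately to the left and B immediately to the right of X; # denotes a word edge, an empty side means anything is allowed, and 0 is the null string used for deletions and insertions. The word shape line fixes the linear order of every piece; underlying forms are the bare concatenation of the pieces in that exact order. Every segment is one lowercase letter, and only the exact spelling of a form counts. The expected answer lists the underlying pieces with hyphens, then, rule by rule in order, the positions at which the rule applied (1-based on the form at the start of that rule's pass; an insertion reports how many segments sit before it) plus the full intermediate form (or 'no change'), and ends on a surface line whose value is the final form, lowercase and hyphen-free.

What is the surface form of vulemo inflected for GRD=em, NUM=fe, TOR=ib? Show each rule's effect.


underlying: u-vulemo-t-as
1. f -> v, k -> g, p -> b, s -> z, t -> d / V _ V: fires at position(s) 8: uvulemodas
surface: uvulemodas


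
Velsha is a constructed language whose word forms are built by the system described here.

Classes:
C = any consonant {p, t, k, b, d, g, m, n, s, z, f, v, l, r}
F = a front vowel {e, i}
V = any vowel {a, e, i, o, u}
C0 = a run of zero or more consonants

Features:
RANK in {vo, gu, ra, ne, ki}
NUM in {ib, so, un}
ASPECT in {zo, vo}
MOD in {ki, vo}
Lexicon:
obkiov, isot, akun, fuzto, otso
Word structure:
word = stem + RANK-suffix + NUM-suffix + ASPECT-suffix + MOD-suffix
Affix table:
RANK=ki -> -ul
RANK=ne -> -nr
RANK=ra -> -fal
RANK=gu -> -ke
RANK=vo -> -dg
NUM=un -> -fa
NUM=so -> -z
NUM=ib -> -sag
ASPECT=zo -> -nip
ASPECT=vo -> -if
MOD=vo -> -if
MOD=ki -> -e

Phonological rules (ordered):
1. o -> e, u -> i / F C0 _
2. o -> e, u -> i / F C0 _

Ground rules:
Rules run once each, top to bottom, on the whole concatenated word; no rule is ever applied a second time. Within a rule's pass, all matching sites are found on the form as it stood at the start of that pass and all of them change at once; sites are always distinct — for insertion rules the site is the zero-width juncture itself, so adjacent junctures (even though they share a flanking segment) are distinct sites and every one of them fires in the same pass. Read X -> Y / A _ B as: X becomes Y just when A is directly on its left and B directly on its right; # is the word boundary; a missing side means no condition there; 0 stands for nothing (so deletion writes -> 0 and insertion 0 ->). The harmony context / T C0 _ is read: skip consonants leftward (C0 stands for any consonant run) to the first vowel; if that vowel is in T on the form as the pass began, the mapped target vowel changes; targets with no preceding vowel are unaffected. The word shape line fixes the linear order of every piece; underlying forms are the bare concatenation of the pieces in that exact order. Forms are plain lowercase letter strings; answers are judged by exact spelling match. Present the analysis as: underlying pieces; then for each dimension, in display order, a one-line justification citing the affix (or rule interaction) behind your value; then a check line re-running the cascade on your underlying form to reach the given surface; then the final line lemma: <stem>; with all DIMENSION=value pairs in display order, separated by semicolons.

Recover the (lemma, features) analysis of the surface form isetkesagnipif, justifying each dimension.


underlying: isot-ke-sag-nip-if
RANK=gu - signalled by the affix -ke
NUM=ib - signalled by the affix -sag
ASPECT=zo - signalled by the affix -nip
MOD=vo - signalled by the affix -if
check: isotkesagnipif -> isetkesagnipif -> isetkesagnipif
lemma: isot; RANK=gu; NUM=ib; ASPECT=zo; MOD=vo


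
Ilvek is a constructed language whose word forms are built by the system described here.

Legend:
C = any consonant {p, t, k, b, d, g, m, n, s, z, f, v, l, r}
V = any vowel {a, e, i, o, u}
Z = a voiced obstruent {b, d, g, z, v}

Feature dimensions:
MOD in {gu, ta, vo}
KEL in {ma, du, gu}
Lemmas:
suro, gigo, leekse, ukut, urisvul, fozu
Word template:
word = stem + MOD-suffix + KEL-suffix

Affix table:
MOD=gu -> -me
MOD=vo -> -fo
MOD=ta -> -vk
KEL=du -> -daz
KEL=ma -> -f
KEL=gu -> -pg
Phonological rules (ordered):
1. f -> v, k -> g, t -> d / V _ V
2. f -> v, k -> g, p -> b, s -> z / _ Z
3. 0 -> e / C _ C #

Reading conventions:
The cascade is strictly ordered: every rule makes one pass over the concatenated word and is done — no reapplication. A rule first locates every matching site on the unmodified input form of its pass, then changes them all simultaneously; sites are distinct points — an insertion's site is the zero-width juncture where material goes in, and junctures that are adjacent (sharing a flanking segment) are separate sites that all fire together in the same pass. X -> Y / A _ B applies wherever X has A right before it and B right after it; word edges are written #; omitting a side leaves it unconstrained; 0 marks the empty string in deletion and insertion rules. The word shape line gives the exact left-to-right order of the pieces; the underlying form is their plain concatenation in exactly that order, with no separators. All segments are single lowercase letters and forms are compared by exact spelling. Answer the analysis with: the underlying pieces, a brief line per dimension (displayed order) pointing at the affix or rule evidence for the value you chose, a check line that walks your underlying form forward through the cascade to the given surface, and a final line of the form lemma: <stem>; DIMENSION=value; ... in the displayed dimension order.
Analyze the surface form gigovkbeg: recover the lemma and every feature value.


underlying: gigo-vk-pg
MOD=ta - signalled by the affix -vk
KEL=gu - signalled by the affix -pg
check: gigovkpg -> gigovkpg -> gigovkbg -> gigovkbeg
lemma: gigo; MOD=ta; KEL=gu


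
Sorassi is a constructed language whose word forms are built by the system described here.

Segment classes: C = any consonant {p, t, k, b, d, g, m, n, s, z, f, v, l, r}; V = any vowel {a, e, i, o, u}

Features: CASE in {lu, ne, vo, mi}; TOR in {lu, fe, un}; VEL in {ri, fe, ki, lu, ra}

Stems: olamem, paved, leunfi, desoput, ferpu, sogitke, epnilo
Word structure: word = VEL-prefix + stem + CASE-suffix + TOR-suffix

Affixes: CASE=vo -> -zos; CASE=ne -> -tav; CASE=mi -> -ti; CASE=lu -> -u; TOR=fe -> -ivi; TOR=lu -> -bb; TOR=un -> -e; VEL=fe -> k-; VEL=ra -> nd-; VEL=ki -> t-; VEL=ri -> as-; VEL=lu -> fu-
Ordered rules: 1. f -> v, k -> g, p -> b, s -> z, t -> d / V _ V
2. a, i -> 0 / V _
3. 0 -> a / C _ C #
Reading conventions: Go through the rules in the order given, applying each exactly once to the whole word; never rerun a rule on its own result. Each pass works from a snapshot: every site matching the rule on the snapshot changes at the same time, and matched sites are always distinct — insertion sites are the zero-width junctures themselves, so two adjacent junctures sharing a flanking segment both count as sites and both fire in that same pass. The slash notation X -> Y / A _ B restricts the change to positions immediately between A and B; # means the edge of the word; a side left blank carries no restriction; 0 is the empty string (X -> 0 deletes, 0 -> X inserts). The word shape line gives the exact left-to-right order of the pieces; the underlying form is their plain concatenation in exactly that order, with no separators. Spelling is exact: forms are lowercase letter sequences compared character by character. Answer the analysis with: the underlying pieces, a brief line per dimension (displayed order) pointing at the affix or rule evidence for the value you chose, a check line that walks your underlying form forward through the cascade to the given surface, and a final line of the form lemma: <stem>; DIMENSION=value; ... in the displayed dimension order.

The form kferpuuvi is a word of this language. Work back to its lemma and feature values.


underlying: k-ferpu-u-ivi
CASE=lu - signalled by the affix -u
TOR=fe - signalled by the affix -ivi
VEL=fe - signalled by the affix k-
check: kferpuuivi -> kferpuuivi -> kferpuuvi -> kferpuuvi
lemma: ferpu; CASE=lu; TOR=fe; VEL=fe


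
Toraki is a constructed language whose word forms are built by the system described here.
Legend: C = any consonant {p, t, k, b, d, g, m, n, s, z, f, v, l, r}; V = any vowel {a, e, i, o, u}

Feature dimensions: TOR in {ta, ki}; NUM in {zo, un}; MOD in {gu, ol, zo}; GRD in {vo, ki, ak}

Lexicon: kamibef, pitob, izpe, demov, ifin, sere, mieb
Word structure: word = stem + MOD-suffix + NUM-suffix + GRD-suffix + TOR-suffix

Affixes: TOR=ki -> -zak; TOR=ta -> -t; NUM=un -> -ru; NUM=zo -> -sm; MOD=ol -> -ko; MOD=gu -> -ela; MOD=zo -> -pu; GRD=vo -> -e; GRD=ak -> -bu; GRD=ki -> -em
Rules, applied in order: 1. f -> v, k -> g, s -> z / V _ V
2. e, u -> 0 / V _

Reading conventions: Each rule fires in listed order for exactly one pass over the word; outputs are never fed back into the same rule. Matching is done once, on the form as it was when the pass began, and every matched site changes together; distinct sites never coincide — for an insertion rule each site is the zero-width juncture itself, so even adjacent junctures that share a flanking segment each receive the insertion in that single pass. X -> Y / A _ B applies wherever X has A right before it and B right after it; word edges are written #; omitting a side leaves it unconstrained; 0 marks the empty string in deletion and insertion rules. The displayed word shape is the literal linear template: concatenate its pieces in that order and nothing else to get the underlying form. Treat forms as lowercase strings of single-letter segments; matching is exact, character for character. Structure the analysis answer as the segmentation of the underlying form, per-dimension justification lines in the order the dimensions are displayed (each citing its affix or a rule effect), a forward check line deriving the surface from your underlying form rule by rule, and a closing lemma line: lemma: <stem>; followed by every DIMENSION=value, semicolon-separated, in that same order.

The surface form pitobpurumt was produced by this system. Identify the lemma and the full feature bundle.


underlying: pitob-pu-ru-em-t
TOR=ta - signalled by the affix -t
NUM=un - signalled by the affix -ru
MOD=zo - signalled by the affix -pu
GRD=ki - signalled by the affix -em
check: pitobpuruemt -> pitobpuruemt -> pitobpurumt
lemma: pitob; TOR=ta; NUM=un; MOD=zo; GRD=ki


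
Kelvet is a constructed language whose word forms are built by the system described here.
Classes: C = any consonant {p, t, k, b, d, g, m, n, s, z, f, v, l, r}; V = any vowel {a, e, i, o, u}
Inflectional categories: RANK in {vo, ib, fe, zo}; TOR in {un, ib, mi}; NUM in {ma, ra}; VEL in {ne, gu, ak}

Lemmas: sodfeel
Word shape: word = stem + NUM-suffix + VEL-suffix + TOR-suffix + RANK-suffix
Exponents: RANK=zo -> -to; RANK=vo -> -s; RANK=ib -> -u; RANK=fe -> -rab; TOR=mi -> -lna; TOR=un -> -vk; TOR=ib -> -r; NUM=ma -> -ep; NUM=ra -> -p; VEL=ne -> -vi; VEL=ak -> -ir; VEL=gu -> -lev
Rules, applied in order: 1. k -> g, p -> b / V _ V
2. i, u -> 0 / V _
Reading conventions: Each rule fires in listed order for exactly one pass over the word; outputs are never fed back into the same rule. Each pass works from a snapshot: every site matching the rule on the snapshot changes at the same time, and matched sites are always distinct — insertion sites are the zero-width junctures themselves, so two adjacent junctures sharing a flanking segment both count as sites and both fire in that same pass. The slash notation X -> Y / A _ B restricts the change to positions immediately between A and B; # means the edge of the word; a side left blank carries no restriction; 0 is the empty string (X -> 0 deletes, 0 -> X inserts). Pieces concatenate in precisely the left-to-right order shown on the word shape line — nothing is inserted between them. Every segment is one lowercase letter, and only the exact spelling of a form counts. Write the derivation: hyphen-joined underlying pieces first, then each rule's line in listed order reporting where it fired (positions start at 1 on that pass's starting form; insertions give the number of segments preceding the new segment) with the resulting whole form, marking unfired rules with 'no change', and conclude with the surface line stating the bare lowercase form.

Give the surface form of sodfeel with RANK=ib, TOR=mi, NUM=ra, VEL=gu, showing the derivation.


underlying: sodfeel-p-lev-lna-u
1. k -> g, p -> b / V _ V: no change
2. i, u -> 0 / V _: fires at position(s) 15: sodfeelplevlna
surface: sodfeelplevlna


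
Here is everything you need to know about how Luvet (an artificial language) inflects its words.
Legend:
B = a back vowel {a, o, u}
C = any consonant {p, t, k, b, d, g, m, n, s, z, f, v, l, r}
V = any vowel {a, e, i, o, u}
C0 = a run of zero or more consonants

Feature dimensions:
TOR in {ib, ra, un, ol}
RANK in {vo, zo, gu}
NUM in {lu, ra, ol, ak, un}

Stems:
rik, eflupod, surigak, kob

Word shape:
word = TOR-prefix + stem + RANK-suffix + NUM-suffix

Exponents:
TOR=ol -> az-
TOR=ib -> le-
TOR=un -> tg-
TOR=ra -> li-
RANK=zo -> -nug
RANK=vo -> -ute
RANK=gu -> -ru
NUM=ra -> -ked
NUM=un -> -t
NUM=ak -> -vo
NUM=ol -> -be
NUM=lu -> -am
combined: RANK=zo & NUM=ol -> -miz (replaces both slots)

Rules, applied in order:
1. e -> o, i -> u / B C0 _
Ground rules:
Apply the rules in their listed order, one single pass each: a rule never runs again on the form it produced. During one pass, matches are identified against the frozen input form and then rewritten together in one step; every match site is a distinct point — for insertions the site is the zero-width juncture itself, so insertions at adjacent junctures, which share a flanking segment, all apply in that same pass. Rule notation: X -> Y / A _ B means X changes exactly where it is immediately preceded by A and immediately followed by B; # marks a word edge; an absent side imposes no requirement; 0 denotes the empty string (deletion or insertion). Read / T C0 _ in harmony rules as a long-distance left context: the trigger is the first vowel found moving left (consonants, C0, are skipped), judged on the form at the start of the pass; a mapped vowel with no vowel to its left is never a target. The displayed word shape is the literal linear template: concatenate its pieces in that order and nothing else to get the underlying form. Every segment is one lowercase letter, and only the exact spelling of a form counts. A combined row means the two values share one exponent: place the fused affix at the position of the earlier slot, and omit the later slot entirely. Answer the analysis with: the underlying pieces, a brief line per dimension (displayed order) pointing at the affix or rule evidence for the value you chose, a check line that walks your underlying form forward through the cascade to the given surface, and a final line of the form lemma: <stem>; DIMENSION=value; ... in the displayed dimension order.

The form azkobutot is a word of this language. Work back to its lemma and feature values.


underlying: az-kob-ute-t
TOR=ol - signalled by the affix az-
RANK=vo - signalled by the affix -ute
NUM=un - signalled by the affix -t
check: azkobutet -> azkobutot
lemma: kob; TOR=ol; RANK=vo; NUM=un


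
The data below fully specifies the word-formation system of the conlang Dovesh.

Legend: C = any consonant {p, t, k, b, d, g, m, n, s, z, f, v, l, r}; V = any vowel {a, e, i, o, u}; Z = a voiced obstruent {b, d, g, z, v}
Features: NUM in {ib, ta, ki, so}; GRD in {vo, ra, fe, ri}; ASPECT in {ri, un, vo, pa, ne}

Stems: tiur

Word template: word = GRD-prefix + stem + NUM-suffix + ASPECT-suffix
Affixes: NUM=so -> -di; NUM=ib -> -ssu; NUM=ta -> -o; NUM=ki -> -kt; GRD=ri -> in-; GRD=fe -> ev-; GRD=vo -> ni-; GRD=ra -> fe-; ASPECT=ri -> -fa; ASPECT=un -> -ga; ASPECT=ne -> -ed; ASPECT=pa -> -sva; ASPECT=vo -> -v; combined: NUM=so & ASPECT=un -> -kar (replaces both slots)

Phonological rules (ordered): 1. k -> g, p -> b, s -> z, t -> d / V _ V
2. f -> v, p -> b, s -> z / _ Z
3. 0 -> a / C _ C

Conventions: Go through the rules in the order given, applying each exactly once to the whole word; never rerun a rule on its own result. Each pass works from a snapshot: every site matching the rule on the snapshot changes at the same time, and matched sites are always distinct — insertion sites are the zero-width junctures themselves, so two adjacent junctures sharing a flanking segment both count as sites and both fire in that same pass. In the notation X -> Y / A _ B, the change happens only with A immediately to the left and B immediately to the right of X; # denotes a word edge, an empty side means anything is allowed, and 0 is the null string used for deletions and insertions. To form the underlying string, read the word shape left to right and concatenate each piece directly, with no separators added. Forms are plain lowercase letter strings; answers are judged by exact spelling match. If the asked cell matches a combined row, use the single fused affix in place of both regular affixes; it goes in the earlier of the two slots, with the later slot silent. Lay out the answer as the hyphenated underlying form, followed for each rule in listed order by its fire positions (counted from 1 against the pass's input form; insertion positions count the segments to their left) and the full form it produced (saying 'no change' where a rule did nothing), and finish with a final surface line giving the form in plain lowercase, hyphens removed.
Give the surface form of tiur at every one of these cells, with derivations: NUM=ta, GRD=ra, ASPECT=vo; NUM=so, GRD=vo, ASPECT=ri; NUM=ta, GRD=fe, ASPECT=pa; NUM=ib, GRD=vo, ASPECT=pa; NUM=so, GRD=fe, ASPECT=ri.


cell NUM=ta, GRD=ra, ASPECT=vo:
underlying: fe-tiur-o-v
1. k -> g, p -> b, s -> z, t -> d / V _ V: fires at position(s) 3: fediurov
2. f -> v, p -> b, s -> z / _ Z: no change
3. 0 -> a / C _ C: no change
surface: fediurov

cell NUM=so, GRD=vo, ASPECT=ri:
underlying: ni-tiur-di-fa
1. k -> g, p -> b, s -> z, t -> d / V _ V: fires at position(s) 3: nidiurdifa
2. f -> v, p -> b, s -> z / _ Z: no change
3. 0 -> a / C _ C: inserts after position(s) 6: nidiuradifa
surface: nidiuradifa

cell NUM=ta, GRD=fe, ASPECT=pa:
underlying: ev-tiur-o-sva
1. k -> g, p -> b, s -> z, t -> d / V _ V: no change
2. f -> v, p -> b, s -> z / _ Z: fires at position(s) 8: evtiurozva
3. 0 -> a / C _ C: inserts after position(s) 2, 8: evatiurozava
surface: evatiurozava

cell NUM=ib, GRD=vo, ASPECT=pa:
underlying: ni-tiur-ssu-sva
1. k -> g, p -> b, s -> z, t -> d / V _ V: fires at position(s) 3: nidiurssusva
2. f -> v, p -> b, s -> z / _ Z: fires at position(s) 10: nidiurssuzva
3. 0 -> a / C _ C: inserts after position(s) 6, 7, 10: nidiurasasuzava
surface: nidiurasasuzava

cell NUM=so, GRD=fe, ASPECT=ri:
underlying: ev-tiur-di-fa
1. k -> g, p -> b, s -> z, t -> d / V _ V: no change
2. f -> v, p -> b, s -> z / _ Z: no change
3. 0 -> a / C _ C: inserts after position(s) 2, 6: evatiuradifa
surface: evatiuradifa


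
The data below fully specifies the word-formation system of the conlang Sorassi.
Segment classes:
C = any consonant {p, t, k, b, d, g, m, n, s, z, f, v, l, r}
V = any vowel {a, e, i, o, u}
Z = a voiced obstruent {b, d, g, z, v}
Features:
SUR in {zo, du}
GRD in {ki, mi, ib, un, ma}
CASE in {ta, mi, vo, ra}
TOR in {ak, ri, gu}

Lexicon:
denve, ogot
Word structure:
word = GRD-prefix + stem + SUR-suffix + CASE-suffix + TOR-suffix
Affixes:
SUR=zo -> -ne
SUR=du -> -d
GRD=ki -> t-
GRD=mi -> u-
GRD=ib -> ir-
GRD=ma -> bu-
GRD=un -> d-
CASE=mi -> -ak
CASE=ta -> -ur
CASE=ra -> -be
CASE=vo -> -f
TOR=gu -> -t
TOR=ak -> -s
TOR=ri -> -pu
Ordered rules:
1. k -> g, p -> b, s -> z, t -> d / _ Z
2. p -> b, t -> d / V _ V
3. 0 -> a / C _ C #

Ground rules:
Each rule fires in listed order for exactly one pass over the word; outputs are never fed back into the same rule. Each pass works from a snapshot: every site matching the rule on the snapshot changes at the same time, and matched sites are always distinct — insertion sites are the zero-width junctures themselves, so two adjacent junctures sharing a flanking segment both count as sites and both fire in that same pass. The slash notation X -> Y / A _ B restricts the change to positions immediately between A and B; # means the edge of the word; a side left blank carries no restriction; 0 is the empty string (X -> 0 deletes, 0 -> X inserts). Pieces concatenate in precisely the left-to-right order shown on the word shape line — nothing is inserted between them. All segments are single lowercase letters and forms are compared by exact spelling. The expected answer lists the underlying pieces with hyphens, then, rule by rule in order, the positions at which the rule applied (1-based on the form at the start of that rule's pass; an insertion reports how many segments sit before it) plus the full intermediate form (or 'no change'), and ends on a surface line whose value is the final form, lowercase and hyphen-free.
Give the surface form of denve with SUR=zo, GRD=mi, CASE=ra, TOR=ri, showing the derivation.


underlying: u-denve-ne-be-pu
1. k -> g, p -> b, s -> z, t -> d / _ Z: no change
2. p -> b, t -> d / V _ V: fires at position(s) 11: udenvenebebu
3. 0 -> a / C _ C #: no change
surface: udenvenebebu


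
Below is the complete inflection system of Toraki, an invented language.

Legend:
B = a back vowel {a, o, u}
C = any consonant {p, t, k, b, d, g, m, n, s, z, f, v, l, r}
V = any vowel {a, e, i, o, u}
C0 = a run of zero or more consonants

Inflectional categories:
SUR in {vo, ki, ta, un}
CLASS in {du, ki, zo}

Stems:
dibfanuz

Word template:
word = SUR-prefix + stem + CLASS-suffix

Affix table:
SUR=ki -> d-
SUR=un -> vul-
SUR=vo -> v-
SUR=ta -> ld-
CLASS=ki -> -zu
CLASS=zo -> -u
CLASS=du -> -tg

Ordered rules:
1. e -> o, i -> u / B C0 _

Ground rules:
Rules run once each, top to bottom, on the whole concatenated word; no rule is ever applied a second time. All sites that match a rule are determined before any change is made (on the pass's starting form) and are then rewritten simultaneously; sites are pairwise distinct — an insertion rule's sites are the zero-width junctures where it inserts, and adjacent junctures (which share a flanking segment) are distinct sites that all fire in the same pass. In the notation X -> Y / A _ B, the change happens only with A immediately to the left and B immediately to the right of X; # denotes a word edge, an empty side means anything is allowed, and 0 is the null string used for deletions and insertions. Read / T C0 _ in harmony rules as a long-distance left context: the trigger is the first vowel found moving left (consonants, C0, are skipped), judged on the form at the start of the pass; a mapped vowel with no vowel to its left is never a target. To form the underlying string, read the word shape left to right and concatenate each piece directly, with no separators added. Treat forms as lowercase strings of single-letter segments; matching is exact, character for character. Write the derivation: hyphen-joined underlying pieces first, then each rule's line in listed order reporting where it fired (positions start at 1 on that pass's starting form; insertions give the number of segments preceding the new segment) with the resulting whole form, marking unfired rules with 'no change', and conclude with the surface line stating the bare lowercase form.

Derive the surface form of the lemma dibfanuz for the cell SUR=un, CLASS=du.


underlying: vul-dibfanuz-tg
1. e -> o, i -> u / B C0 _: fires at position(s) 5: vuldubfanuztg
surface: vuldubfanuztg


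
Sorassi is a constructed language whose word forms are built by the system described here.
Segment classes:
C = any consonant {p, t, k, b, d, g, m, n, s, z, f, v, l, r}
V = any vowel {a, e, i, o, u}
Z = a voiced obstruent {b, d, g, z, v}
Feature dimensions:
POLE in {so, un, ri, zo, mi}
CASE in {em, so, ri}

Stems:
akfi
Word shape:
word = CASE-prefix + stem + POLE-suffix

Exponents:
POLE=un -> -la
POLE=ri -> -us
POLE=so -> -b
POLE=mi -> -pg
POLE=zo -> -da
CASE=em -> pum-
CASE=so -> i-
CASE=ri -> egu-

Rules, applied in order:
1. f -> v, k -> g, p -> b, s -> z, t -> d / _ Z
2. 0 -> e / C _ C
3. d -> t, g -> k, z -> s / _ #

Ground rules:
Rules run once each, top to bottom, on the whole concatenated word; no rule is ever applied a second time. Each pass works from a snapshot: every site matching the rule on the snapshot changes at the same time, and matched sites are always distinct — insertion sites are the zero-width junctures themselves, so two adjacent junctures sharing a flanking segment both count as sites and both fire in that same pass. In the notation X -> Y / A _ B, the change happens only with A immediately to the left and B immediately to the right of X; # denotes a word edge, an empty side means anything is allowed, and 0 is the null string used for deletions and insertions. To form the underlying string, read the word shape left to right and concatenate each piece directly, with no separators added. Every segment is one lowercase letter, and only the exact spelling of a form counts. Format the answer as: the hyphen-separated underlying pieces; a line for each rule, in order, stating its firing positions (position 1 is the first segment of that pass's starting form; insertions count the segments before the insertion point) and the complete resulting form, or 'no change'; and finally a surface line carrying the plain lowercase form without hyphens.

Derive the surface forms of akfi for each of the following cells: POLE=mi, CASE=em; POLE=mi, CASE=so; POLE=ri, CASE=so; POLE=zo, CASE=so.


cell POLE=mi, CASE=em:
underlying: pum-akfi-pg
1. f -> v, k -> g, p -> b, s -> z, t -> d / _ Z: fires at position(s) 8: pumakfibg
2. 0 -> e / C _ C: inserts after position(s) 5, 8: pumakefibeg
3. d -> t, g -> k, z -> s / _ #: fires at position(s) 11: pumakefibek
surface: pumakefibek

cell POLE=mi, CASE=so:
underlying: i-akfi-pg
1. f -> v, k -> g, p -> b, s -> z, t -> d / _ Z: fires at position(s) 6: iakfibg
2. 0 -> e / C _ C: inserts after position(s) 3, 6: iakefibeg
3. d -> t, g -> k, z -> s / _ #: fires at position(s) 9: iakefibek
surface: iakefibek

cell POLE=ri, CASE=so:
underlying: i-akfi-us
1. f -> v, k -> g, p -> b, s -> z, t -> d / _ Z: no change
2. 0 -> e / C _ C: inserts after position(s) 3: iakefius
3. d -> t, g -> k, z -> s / _ #: no change
surface: iakefius

cell POLE=zo, CASE=so:
underlying: i-akfi-da
1. f -> v, k -> g, p -> b, s -> z, t -> d / _ Z: no change
2. 0 -> e / C _ C: inserts after position(s) 3: iakefida
3. d -> t, g -> k, z -> s / _ #: no change
surface: iakefida


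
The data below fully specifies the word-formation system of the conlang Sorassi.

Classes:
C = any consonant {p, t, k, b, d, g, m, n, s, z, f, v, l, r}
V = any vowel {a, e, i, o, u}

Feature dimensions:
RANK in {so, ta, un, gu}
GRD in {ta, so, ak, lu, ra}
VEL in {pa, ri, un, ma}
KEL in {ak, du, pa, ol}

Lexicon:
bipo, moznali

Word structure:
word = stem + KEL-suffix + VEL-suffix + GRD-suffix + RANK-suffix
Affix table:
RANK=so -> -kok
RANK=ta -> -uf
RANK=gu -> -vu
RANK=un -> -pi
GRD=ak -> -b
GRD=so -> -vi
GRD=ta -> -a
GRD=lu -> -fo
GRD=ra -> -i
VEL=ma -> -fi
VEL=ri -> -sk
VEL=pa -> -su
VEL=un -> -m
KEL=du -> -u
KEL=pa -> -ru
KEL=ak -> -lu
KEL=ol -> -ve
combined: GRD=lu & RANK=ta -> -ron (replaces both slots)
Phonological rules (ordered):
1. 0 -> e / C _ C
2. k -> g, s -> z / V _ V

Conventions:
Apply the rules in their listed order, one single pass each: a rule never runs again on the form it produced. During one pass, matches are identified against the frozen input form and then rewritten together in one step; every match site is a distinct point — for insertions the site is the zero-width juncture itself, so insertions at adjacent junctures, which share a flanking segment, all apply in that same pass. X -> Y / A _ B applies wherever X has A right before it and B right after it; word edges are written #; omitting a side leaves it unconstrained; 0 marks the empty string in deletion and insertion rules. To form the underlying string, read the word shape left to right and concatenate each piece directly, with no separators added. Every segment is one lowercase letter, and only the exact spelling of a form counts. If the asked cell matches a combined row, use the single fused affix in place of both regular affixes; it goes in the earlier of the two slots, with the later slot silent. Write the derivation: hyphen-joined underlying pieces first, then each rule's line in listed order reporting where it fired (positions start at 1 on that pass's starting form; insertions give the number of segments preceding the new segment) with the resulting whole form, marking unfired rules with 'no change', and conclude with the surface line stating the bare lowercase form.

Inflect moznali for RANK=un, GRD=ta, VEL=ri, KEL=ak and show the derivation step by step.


underlying: moznali-lu-sk-a-pi
1. 0 -> e / C _ C: inserts after position(s) 3, 10: mozenalilusekapi
2. k -> g, s -> z / V _ V: fires at position(s) 11, 13: mozenaliluzegapi
surface: mozenaliluzegapi


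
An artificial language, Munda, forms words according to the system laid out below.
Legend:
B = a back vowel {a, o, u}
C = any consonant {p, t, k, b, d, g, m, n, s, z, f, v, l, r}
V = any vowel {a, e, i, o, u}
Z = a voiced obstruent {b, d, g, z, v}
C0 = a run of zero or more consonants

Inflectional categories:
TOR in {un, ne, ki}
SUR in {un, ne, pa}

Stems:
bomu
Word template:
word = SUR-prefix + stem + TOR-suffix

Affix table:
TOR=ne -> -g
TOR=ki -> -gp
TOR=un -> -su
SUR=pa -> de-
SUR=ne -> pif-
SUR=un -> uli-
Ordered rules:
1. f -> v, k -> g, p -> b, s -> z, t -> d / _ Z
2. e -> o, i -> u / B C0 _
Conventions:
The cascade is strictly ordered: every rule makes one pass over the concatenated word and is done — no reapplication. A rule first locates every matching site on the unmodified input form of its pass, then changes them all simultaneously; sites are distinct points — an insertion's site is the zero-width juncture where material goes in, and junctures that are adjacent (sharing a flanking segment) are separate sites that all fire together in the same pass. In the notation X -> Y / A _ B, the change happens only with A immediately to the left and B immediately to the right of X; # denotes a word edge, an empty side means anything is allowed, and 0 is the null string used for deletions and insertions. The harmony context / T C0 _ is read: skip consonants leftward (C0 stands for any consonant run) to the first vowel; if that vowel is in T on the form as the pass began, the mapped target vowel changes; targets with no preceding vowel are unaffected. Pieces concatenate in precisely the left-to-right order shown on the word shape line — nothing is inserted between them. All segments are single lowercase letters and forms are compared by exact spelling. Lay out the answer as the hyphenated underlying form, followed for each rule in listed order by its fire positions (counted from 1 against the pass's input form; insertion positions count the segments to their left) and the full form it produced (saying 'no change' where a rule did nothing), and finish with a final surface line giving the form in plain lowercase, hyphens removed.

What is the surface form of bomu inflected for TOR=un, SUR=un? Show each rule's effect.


underlying: uli-bomu-su
1. f -> v, k -> g, p -> b, s -> z, t -> d / _ Z: no change
2. e -> o, i -> u / B C0 _: fires at position(s) 3: ulubomusu
surface: ulubomusu
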